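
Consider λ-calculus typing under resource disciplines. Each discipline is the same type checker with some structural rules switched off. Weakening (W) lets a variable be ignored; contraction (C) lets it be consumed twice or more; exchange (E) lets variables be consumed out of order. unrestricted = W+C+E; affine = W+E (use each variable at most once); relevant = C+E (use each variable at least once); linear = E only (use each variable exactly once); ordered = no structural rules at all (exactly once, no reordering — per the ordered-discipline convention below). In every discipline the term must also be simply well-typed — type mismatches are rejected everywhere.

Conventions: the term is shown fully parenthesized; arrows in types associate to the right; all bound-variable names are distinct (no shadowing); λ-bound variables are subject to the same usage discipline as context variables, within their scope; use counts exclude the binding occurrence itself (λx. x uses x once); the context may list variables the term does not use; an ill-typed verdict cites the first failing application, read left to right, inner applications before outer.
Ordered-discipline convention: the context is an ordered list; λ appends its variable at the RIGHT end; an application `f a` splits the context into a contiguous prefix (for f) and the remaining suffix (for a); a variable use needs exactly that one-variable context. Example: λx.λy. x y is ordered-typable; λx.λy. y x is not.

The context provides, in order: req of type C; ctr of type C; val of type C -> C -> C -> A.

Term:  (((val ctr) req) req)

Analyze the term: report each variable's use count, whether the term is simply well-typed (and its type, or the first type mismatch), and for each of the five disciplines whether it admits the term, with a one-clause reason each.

counts: req=2, ctr=1, val=1
left-to-right use order: val, ctr, req, req
typing: ✓ — A
ordered: ✗ — req ×2 used more than once (contraction)
linear: ✗ — req ×2 used more than once (contraction)
affine: ✗ — req ×2 used more than once (contraction)
relevant: ✓ — at least one use each (req, ctr, val)
unrestricted: ✓ — type-checks (A) and nothing is barred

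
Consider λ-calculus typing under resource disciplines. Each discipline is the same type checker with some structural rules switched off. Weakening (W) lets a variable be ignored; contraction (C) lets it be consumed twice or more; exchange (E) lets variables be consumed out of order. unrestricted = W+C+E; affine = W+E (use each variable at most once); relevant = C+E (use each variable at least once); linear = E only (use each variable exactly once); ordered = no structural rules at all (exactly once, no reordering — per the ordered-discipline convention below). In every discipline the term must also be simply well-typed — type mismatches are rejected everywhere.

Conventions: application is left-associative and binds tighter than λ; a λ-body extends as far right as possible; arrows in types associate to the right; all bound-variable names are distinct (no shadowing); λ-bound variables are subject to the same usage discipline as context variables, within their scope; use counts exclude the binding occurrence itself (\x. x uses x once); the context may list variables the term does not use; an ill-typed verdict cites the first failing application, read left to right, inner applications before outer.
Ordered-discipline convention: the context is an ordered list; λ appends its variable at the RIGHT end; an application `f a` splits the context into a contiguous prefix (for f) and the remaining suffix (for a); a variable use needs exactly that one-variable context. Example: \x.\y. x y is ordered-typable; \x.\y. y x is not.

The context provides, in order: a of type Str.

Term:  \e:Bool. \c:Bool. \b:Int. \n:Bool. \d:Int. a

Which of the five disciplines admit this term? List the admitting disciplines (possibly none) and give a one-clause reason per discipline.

admitting disciplines: affine, unrestricted
counts: a: 1×; e (bound): 0×; c (bound): 0×; b (bound): 0×; n (bound): 0×; d (bound): 0×
uses in reading order: a
typing: well-typed at Bool -> Bool -> Int -> Bool -> Int -> Str
ordered: ✗ — needs weakening: e, c, b, n, d unused
linear: ✗ — needs weakening: e, c, b, n, d unused
affine: ✓ — no duplicate uses among a, e, c, b, n, d
relevant: ✗ — needs weakening: e, c, b, n, d unused
unrestricted: ✓ — type-checks (Bool -> Bool -> Int -> Bool -> Int -> Str) and nothing is barred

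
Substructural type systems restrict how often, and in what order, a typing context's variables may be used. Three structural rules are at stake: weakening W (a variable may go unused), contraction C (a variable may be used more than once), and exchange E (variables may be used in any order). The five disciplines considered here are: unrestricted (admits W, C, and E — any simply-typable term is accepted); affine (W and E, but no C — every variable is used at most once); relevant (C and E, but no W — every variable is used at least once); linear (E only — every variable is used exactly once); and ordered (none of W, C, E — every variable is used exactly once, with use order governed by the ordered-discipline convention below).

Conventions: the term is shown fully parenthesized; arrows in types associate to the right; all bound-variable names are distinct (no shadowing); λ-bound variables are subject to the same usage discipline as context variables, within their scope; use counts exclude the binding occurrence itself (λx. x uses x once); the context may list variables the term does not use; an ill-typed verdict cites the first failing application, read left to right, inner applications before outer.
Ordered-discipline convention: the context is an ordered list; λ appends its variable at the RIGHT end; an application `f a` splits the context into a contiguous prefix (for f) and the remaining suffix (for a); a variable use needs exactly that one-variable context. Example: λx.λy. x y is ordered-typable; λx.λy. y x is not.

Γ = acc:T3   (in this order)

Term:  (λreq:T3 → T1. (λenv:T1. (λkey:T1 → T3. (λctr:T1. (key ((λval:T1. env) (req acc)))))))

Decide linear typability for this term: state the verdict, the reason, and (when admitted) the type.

no — unused: ctr, val — weakening required
counts: acc=1, req [bound]=1, env [bound]=1, key [bound]=1, ctr [bound]=0, val [bound]=0
uses in reading order: key, env, req, acc
typing: the term checks, with type (T3 → T1) → T1 → (T1 → T3) → T1 → T3
across the five disciplines: ordered ✗, linear ✗, affine ✓, relevant ✗, unrestricted ✓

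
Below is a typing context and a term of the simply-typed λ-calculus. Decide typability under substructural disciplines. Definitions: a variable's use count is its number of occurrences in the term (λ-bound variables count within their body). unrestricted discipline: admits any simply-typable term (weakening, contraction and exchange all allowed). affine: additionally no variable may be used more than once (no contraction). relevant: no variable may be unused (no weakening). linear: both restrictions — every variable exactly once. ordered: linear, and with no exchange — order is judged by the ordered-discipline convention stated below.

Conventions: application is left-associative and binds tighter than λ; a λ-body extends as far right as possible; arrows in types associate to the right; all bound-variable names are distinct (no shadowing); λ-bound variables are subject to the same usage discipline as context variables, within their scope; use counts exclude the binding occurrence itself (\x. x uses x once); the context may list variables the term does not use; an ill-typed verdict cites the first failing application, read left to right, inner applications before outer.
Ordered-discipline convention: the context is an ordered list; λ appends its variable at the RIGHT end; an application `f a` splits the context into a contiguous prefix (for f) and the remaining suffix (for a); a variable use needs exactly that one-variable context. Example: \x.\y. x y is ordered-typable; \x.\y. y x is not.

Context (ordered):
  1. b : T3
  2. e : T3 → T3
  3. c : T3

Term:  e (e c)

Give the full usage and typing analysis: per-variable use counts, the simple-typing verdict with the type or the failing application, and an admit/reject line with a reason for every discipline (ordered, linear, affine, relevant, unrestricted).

usage: b=0; e=2; c=1
order of uses: e, e, c
typing: well-typed at T3
ordered: ✗ — repeated use of e ×2; needs weakening: b unused
linear: ✗ — repeated use of e ×2; needs weakening: b unused
affine: ✗ — repeated use of e ×2
relevant: ✗ — needs weakening: b unused
unrestricted: ✓ — simply typable at T3; W, C, E all held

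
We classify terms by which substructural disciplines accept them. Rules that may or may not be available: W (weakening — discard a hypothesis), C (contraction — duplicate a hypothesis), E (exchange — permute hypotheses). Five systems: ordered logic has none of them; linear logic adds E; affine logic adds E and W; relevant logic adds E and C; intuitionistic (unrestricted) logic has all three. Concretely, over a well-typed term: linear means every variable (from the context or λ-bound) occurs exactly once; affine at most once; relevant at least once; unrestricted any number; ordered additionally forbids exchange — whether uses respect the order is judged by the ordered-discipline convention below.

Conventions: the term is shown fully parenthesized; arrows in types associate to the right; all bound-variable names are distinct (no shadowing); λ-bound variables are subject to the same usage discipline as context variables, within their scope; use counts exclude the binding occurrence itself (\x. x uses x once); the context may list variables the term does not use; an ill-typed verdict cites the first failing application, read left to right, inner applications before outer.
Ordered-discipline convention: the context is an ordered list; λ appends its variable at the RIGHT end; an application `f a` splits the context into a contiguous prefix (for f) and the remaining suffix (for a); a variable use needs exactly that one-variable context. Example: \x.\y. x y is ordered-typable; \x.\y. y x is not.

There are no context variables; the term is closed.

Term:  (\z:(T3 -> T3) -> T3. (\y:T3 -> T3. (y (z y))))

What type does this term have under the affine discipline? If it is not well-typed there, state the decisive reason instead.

not well-typed under affine — needs contraction — y ×2
variable uses: z (bound): 1; y (bound): 2
order of uses: y, z, y
typing: well-typed — term : ((T3 -> T3) -> T3) -> (T3 -> T3) -> T3
per-discipline verdicts: ordered ✗, linear ✗, affine ✗, relevant ✓, unrestricted ✓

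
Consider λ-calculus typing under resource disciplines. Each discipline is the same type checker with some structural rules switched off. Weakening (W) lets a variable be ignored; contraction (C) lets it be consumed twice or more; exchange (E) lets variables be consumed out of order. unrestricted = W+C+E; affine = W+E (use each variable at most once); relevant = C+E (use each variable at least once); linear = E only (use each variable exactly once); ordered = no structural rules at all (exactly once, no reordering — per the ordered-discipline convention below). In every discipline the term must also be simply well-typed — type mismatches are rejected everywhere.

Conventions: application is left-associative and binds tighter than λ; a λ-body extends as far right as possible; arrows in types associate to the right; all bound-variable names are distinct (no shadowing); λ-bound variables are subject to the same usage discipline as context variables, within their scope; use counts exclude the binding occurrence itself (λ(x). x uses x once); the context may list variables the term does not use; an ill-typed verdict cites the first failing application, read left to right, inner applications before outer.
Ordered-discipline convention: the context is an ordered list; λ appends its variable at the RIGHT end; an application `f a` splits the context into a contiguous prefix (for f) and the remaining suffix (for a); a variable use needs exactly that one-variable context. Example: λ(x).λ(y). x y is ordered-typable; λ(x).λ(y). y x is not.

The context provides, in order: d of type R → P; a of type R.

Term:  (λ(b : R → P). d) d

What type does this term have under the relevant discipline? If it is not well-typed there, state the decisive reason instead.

not well-typed under relevant — a, b never used (weakening)
counts: d ×2, a ×0, b (λ-bound) ×0
use order (left to right): d, d
typing: well-typed at R → P
all disciplines: ordered ✗ · linear ✗ · affine ✗ · relevant ✗ · unrestricted ✓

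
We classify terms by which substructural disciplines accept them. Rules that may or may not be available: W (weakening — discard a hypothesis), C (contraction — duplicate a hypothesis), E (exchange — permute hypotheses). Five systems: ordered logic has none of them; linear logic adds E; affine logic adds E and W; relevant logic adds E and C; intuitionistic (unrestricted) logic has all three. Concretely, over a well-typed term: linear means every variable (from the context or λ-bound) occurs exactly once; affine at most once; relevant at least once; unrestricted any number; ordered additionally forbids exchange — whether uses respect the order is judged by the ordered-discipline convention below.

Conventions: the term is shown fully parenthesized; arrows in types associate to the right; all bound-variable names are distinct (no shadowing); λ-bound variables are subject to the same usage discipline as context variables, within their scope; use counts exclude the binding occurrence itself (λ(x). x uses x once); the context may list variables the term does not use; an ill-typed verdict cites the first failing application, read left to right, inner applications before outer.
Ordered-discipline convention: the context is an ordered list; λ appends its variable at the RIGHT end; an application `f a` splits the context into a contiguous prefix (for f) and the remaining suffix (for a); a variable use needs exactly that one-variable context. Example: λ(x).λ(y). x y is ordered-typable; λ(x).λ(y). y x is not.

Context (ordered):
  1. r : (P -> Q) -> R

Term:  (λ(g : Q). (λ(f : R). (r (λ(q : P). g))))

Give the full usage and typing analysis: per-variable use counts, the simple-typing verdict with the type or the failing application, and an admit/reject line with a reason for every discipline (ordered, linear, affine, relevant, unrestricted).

variable uses: r: 1×, g (λ-bound): 1×, f (λ-bound): 0×, q (λ-bound): 0×
uses in reading order: r, g
typing: ✓ — Q -> R -> R
ordered: ✗ — f, q left unused
linear: ✗ — f, q left unused
affine: ✓ — at most one use each (r, g, f, q)
relevant: ✗ — f, q left unused
unrestricted: ✓ — type-checks (Q -> R -> R) and nothing is barred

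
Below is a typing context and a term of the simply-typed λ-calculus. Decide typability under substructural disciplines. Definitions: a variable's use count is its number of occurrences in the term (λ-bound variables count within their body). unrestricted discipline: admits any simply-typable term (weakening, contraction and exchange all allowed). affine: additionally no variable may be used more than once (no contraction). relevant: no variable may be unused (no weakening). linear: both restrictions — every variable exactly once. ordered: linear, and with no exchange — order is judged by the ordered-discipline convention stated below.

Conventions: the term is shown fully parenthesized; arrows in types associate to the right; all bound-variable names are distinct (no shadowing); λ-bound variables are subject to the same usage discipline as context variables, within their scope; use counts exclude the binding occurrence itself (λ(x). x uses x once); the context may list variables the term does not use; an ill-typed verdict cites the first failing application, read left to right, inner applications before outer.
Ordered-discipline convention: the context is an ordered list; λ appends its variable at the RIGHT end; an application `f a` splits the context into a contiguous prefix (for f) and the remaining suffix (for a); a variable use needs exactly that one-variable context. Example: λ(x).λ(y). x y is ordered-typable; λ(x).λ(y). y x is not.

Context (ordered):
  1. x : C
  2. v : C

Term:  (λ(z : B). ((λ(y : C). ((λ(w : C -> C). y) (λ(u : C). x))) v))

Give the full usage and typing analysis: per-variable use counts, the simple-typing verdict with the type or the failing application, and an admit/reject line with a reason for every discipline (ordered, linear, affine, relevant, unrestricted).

use counts: x: 1, v: 1, z [bound]: 0, y [bound]: 1, w [bound]: 0, u [bound]: 0
left-to-right use order: y, x, v
typing: the term checks, with type B -> C
ordered: ✗, z, w, u never used (weakening)
linear: ✗, z, w, u never used (weakening)
affine: ✓, none of x, v, z, y, w, u used more than once
relevant: ✗, z, w, u never used (weakening)
unrestricted: ✓, type-checks (B -> C) and nothing is barred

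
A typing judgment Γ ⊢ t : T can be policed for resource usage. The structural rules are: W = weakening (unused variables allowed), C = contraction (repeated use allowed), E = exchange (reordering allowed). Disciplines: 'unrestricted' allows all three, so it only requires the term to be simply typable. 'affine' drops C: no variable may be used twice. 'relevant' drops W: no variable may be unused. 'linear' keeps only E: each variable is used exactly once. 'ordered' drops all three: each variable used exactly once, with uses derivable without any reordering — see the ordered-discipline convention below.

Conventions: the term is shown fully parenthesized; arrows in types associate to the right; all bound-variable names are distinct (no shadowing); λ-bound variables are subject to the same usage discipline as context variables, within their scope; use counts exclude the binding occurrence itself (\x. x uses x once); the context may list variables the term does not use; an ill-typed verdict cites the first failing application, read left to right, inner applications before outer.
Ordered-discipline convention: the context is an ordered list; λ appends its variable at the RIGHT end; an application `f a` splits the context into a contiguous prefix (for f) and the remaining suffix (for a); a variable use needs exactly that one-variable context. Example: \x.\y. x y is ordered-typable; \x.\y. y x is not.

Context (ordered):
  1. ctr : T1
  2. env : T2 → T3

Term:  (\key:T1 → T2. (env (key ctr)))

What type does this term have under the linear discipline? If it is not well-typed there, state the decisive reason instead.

term : (T1 → T2) → T3
use counts: ctr: 1, env: 1, key (bound): 1
uses in reading order: env, key, ctr
typing: the term checks, with type (T1 → T2) → T3
summary: ordered ✗ · linear ✓ · affine ✓ · relevant ✓ · unrestricted ✓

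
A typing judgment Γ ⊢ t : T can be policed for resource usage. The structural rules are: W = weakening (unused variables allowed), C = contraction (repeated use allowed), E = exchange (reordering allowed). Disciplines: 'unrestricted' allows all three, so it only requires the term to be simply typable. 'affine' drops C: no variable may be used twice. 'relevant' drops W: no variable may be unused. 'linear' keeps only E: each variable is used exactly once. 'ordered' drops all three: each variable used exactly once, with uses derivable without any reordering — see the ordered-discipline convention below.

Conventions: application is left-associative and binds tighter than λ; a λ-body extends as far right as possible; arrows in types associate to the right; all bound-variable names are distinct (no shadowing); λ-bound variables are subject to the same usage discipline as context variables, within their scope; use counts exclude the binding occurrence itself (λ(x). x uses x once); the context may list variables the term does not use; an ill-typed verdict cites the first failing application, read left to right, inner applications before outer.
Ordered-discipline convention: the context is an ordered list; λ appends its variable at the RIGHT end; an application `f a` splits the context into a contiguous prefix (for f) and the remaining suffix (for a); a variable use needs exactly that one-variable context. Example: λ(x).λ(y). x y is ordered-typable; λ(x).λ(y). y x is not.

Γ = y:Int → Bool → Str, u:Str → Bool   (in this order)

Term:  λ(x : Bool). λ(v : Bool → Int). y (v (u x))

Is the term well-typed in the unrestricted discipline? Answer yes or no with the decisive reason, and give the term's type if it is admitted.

no — a type mismatch blocks all five
use counts: y ×1; u ×1; x (bound) ×1; v (bound) ×1
order of uses: y, v, u, x
typing: ill-typed: an argument Bool mismatches the expected Str
summary: ordered ✗; linear ✗; affine ✗; relevant ✗; unrestricted ✗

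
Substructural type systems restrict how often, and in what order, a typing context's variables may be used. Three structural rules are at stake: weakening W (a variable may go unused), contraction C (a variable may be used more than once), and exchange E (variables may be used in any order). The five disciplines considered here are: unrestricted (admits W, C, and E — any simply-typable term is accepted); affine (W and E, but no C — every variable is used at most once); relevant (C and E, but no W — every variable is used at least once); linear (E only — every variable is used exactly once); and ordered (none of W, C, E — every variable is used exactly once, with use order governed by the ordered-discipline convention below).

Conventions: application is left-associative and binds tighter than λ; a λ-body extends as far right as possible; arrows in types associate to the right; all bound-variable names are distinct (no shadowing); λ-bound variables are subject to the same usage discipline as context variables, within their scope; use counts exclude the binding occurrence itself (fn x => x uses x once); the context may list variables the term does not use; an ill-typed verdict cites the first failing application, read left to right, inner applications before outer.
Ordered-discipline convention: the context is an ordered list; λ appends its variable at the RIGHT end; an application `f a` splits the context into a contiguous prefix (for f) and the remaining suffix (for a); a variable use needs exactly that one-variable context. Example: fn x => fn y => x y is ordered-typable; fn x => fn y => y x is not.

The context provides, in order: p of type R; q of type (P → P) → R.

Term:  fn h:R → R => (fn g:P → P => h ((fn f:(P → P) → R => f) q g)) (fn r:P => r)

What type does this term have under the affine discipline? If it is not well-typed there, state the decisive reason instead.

term : (R → R) → R
use counts: p: 0; q: 1; h (bound): 1; g (bound): 1; f (bound): 1; r (bound): 1
left-to-right use order: h, f, q, g, r
typing: well-typed — term : (R → R) → R
summary: ordered ✗ | linear ✗ | affine ✓ | relevant ✗ | unrestricted ✓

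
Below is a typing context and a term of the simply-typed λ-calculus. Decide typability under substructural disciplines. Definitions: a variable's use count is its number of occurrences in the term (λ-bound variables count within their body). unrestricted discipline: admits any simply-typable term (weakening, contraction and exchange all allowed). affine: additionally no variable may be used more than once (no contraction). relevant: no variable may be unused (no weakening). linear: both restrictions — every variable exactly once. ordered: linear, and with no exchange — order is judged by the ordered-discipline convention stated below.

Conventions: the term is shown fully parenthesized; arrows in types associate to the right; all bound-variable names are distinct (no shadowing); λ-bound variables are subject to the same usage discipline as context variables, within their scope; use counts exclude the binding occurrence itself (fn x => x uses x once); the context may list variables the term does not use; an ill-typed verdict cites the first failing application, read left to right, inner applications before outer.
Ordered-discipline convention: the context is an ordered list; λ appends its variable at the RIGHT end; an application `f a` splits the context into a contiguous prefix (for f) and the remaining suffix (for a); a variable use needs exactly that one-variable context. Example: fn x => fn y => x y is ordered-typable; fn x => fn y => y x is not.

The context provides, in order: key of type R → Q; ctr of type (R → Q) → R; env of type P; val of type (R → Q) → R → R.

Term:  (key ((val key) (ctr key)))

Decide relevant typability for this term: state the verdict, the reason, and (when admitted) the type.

no — unused: env — weakening required
use counts: key=3, ctr=1, env=0, val=1
uses in reading order: key, val, key, ctr, key
typing: well-typed — term : Q
all disciplines: ordered ✗, linear ✗, affine ✗, relevant ✗, unrestricted ✓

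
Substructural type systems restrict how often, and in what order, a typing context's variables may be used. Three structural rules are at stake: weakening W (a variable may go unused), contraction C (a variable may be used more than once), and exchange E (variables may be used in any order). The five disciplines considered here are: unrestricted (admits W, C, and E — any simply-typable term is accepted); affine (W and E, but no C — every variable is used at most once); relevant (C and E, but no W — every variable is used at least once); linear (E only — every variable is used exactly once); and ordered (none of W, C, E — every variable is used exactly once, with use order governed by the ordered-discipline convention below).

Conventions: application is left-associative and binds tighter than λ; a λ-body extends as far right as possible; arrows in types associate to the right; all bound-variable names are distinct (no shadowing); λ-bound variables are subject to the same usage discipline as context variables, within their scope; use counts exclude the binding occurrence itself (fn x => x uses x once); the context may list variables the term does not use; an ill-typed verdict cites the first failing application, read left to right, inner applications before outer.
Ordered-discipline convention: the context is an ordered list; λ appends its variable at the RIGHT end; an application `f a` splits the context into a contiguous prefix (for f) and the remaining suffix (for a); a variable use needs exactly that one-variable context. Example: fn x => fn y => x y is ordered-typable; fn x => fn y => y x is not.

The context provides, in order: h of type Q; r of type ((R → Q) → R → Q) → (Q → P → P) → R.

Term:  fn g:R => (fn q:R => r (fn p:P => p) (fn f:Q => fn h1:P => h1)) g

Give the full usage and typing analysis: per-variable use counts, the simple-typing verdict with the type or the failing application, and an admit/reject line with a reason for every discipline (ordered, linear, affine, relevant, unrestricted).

variable uses: h ×0; r ×1; g (λ-bound) ×1; q (λ-bound) ×0; p (λ-bound) ×1; f (λ-bound) ×0; h1 (λ-bound) ×1
use order (left to right): r, p, h1, g
typing: ill-typed: a function awaiting (R → Q) → R → Q gets P → P
ordered ✗ (not simply typable)
linear ✗ (fails simple typing)
affine ✗ (a type mismatch blocks all five)
relevant ✗ (the type mismatch rejects it)
unrestricted ✗ (not simply typable)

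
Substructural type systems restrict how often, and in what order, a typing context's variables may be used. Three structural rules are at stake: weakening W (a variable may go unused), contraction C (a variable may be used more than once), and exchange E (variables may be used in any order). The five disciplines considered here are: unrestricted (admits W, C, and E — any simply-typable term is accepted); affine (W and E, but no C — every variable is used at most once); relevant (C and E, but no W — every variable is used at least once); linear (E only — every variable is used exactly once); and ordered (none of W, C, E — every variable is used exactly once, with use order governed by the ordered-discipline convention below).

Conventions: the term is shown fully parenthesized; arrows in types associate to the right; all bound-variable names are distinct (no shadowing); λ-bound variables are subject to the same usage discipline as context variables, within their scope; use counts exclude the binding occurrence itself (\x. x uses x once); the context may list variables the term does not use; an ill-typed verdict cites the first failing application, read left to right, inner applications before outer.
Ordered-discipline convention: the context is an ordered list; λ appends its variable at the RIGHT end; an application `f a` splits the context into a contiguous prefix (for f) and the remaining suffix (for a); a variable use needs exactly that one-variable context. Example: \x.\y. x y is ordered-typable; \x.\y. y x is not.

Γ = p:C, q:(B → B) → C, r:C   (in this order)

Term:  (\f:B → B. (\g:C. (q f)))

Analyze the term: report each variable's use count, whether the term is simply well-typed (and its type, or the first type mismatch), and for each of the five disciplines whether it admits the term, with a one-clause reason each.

usage: p: 0, q: 1, r: 0, f (λ-bound): 1, g (λ-bound): 0
left-to-right use order: q, f
typing: the term checks, with type (B → B) → C → C
ordered: ✗, needs weakening: p, r, g unused
linear: ✗, needs weakening: p, r, g unused
affine: ✓, at most one use each (p, q, r, f, g)
relevant: ✗, needs weakening: p, r, g unused
unrestricted: ✓, type-checks ((B → B) → C → C) and nothing is barred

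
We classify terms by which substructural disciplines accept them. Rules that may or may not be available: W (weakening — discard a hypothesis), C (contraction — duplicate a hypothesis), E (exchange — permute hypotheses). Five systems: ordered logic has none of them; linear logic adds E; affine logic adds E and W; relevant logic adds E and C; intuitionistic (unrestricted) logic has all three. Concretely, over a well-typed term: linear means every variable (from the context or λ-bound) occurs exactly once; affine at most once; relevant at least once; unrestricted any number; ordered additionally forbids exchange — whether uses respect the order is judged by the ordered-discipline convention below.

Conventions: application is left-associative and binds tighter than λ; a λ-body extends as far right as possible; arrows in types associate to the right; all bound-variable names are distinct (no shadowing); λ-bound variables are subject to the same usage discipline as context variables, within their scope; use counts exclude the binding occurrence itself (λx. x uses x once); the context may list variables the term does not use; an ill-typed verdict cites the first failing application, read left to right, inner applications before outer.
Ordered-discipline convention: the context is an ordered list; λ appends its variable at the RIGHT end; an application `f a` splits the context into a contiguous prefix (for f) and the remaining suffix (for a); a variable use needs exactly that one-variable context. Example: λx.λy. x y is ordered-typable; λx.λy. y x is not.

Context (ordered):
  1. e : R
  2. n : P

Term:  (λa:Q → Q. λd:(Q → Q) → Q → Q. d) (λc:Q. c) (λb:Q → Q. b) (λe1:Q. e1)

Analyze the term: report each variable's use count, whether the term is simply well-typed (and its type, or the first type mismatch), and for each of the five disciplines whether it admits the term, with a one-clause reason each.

usage: e ×0; n ×0; a (λ-bound) ×0; d (λ-bound) ×1; c (λ-bound) ×1; b (λ-bound) ×1; e1 (λ-bound) ×1
left-to-right use order: d, c, b, e1
typing: the term checks, with type Q → Q
ordered ✗ (unused: e, n, a — weakening required)
linear ✗ (unused: e, n, a — weakening required)
affine ✓ (no duplicate uses among e, n, a, d, c, b, e1)
relevant ✗ (unused: e, n, a — weakening required)
unrestricted ✓ (type-checks (Q → Q) and nothing is barred)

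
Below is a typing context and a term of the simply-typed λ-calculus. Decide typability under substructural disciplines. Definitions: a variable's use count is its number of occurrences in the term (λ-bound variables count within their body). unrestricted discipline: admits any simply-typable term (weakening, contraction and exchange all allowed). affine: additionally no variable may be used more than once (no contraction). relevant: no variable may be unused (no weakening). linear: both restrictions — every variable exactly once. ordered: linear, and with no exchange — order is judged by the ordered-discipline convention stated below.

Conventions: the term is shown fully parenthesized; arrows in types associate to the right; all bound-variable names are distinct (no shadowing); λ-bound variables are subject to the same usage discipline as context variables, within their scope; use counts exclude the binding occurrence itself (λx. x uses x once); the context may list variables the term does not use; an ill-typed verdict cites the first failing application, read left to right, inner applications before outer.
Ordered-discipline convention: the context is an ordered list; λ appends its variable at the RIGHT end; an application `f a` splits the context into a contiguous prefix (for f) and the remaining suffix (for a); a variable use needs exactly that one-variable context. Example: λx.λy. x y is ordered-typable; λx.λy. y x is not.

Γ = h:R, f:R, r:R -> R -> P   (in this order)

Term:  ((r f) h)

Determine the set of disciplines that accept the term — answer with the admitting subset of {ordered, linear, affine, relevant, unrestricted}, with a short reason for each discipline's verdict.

admitted in: linear, affine, relevant, unrestricted
counts: h: 1×; f: 1×; r: 1×
uses in reading order: r, f, h
typing: the term checks, with type P
ordered: ✗ — no contiguous prefix/suffix split fits r, f, h
linear: ✓ — each of h, f, r used exactly once
affine: ✓ — no duplicate uses among h, f, r
relevant: ✓ — h, f, r: all used, weakening unneeded
unrestricted: ✓ — type-checks (P) and nothing is barred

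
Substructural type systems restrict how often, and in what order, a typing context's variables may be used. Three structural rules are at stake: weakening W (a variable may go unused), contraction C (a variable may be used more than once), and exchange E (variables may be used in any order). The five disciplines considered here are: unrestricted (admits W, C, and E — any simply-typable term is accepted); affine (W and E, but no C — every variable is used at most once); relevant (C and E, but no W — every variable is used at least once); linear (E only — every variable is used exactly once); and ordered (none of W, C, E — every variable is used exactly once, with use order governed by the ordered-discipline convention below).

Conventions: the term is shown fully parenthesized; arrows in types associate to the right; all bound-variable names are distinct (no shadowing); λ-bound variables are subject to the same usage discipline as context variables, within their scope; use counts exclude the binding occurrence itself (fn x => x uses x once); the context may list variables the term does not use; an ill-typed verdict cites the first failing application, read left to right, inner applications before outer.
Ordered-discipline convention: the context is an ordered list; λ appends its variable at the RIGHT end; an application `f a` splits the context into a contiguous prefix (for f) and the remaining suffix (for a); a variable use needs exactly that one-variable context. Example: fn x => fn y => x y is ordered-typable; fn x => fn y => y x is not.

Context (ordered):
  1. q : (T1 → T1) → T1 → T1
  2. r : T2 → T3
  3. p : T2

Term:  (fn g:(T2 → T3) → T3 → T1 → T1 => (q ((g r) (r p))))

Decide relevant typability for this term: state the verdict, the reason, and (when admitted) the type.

yes — at least one use each (q, r, p, g); term : ((T2 → T3) → T3 → T1 → T1) → T1 → T1
counts: q: 1×, r: 2×, p: 1×, g [bound]: 1×
left-to-right use order: q, g, r, r, p
typing: the term checks, with type ((T2 → T3) → T3 → T1 → T1) → T1 → T1
summary: ordered ✗ | linear ✗ | affine ✗ | relevant ✓ | unrestricted ✓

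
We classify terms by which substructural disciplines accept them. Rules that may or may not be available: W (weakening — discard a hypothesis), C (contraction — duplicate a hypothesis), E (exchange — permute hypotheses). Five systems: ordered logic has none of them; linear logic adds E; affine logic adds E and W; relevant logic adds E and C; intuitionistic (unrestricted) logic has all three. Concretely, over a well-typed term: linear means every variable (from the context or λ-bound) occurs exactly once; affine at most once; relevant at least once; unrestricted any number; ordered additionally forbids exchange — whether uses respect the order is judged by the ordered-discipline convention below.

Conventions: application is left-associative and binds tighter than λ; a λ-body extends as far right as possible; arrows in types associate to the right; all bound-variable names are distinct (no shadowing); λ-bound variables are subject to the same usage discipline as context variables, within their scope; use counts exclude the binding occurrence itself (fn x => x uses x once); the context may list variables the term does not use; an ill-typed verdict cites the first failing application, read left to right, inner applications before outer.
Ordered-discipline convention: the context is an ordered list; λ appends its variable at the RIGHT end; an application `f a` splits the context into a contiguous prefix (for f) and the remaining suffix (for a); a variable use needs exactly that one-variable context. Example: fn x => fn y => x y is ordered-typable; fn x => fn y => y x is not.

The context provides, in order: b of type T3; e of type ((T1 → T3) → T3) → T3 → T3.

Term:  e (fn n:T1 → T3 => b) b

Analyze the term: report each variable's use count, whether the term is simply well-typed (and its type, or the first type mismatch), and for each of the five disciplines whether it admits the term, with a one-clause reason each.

variable uses: b: 2, e: 1, n [bound]: 0
left-to-right use order: e, b, b
typing: the term checks, with type T3
ordered: ✗, needs contraction — b ×2; n left unused
linear: ✗, needs contraction — b ×2; n left unused
affine: ✗, needs contraction — b ×2
relevant: ✗, n left unused
unrestricted: ✓, well-typed at T3; no restrictions here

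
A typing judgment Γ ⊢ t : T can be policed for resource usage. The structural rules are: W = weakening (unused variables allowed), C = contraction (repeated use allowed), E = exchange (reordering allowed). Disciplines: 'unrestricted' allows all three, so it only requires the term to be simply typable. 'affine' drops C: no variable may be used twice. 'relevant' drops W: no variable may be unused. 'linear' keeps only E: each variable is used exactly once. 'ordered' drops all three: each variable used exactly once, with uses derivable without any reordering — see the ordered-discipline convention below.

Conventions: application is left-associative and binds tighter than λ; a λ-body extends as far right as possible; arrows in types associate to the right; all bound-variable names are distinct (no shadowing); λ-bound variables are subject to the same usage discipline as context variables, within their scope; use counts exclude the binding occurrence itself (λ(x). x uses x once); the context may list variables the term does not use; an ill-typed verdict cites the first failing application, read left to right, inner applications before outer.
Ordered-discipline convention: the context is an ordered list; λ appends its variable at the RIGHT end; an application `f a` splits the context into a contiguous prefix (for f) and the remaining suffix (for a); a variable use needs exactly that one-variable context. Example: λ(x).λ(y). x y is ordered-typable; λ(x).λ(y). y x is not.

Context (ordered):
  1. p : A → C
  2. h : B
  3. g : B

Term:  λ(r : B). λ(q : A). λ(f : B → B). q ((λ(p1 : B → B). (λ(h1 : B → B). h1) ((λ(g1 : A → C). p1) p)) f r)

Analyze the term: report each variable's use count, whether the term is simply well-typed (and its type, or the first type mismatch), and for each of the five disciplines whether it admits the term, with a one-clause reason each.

usage: p=1, h=0, g=0, r (bound)=1, q (bound)=1, f (bound)=1, p1 (bound)=1, h1 (bound)=1, g1 (bound)=0
uses in reading order: q, h1, p1, p, f, r
typing: ill-typed: non-function type A applied to an argument
ordered ✗ (not simply typable)
linear ✗ (fails simple typing)
affine ✗ (a type mismatch blocks all five)
relevant ✗ (the type mismatch rejects it)
unrestricted ✗ (not simply typable)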